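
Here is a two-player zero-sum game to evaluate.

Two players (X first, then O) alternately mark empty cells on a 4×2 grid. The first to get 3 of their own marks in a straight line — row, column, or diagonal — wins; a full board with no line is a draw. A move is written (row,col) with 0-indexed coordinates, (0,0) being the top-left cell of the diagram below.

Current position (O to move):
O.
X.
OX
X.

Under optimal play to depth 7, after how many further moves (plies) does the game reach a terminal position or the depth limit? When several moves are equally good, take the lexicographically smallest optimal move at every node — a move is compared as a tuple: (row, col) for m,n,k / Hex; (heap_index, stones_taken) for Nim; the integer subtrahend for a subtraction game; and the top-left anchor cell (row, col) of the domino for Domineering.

PV length from [O./X./OX/X.]: 3 plies

ply 1, O at O./X./OX/X. | (0,1)=+0→OO/X./OX/X.*; (1,1)=+0→O./XO/OX/X.; (3,1)=+0→O./X./OX/XO
ply 2, X at OO/X./OX/X. | (1,1)=+0→OO/XX/OX/X.*; (3,1)=+0→OO/X./OX/XX
ply 3, O at OO/XX/OX/X. | (3,1)=+0→OO/XX/OX/XO*
ply 4: OO/XX/OX/XO is terminal +0 (X); from O./X./OX/X. depth 7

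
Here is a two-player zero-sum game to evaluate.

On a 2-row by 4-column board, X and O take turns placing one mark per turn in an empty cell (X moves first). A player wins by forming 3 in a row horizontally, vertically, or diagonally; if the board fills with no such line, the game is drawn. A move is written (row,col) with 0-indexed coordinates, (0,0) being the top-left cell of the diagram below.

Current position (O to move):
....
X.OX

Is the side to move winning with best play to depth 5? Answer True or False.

O winning at [..../X.OX]: False

[..../X.OX] O move#1: (0,0):+0/O.../X.OX*, (0,1):+0/.O../X.OX, (0,2):+0/..O./X.OX, (0,3):+0/...O/X.OX, (1,1):+0/..../XOOX
[O.../X.OX] X move#2: (0,1):+0/OX../X.OX*, (0,2):+0/O.X./X.OX, (0,3):+0/O..X/X.OX, (1,1):+0/O.../XXOX
[OX../X.OX] O move#3: (0,2):+0/OXO./X.OX*, (0,3):+0/OX.O/X.OX, (1,1):+0/OX../XOOX
[OXO./X.OX] X move#4: (0,3):+0/OXOX/X.OX*, (1,1):+0/OXO./XXOX
[OXOX/X.OX] O move#5: (1,1):+0/OXOX/XOOX*
[OXOX/XOOX] end (terminal +0, X#6); searched ..../X.OX to 5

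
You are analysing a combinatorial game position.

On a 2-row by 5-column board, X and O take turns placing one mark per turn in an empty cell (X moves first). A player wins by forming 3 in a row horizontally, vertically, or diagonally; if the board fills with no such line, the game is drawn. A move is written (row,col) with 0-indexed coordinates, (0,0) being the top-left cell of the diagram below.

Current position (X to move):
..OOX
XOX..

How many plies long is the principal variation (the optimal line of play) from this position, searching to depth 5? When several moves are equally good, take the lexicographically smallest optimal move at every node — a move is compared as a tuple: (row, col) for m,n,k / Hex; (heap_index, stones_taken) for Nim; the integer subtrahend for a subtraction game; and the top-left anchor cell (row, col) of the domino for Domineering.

PV length from [..OOX/XOX..]: 4 plies

[..OOX/XOX..] X move#1: (0,0):-1/X.OOX/XOX.., (0,1):+0/.XOOX/XOX..*, (1,3):-1/..OOX/XOXX., (1,4):-1/..OOX/XOX.X
[.XOOX/XOX..] O move#2: (0,0):+0/OXOOX/XOX..*, (1,3):+0/.XOOX/XOXO., (1,4):+0/.XOOX/XOX.O
[OXOOX/XOX..] X move#3: (1,3):+0/OXOOX/XOXX.*, (1,4):+0/OXOOX/XOX.X
[OXOOX/XOXX.] O move#4: (1,4):+0/OXOOX/XOXXO*
[OXOOX/XOXXO] end (terminal +0, X#5); searched ..OOX/XOX.. to 5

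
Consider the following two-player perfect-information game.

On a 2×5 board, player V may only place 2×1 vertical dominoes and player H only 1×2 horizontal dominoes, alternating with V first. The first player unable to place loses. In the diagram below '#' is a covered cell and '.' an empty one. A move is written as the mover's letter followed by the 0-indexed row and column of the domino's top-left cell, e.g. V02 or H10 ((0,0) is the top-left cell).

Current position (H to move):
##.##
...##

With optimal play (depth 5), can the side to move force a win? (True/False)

p1 H@[##.##/...##]: H10[##.##/##.##]-1 H11[##.##/.####]+1*
p2 V@[##.##/.####] terminal -1; root [##.##/...##] d5

H winning at [##.##/...##]: True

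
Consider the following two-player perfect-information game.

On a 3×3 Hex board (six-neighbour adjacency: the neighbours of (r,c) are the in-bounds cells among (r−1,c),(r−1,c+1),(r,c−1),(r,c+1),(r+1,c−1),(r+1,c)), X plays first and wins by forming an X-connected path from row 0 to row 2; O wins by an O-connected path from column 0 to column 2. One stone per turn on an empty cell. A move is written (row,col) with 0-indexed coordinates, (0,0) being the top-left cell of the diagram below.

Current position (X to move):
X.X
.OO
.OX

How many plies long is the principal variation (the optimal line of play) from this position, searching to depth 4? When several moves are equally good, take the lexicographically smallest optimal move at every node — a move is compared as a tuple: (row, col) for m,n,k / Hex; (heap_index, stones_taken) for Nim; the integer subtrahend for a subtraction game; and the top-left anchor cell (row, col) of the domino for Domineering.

PV length from [X.X/.OO/.OX]: 2 plies

[X.X/.OO/.OX] X move#1: (0,1):-1/XXX/.OO/.OX*, (1,0):-1/X.X/XOO/.OX, (2,0):-1/X.X/.OO/XOX
[XXX/.OO/.OX] O move#2: (1,0):+1/XXX/OOO/.OX*, (2,0):+1/XXX/.OO/OOX
[XXX/OOO/.OX] end (terminal -1, X#3); searched X.X/.OO/.OX to 4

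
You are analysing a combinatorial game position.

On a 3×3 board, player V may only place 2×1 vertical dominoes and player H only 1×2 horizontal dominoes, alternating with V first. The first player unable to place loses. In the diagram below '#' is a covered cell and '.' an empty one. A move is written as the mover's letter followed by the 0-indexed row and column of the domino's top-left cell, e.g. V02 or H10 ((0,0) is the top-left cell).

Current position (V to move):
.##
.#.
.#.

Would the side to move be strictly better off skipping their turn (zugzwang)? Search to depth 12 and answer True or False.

[.##/.#./.#.] V move#1: V00:+1/###/##./.#.*, V10:+1/.##/##./##., V12:+1/.##/.##/.##
[###/##./.#.] end (terminal -1, H#2); searched .##/.#./.#. to 12
pass branch (H moves first from the same position):
  | [.##/.#./.#.] end (terminal -1, H#1); searched .##/.#./.#. to 12
V moving scores +1; V passing scores +1

zugzwang(.##/.#./.#., V) = False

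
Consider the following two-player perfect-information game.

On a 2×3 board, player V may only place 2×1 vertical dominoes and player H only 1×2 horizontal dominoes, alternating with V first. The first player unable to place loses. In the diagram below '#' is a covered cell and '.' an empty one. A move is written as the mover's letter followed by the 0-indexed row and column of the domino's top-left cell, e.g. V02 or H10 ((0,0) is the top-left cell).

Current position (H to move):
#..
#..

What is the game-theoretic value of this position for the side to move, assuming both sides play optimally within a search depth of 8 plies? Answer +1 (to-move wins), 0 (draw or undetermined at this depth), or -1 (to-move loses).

value(#../#.., H) = +1

p1 H@[#../#..]: H01[###/#..]+1* H11[#../###]+1
p2 V@[###/#..] terminal -1; root [#../#..] d8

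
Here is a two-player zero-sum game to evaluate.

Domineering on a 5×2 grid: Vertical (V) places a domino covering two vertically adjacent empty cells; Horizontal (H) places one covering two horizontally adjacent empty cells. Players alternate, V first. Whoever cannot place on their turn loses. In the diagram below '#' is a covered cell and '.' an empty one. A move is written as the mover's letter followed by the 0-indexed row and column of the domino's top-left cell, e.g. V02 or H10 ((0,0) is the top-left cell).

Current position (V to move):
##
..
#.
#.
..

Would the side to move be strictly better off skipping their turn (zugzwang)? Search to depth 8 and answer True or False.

ply 1, V at ##/../#./#./.. | V11=-1→##/.#/##/#./..*; V21=-1→##/../##/##/..; V31=-1→##/../#./##/.#
ply 2, H at ##/.#/##/#./.. | H40=+1→##/.#/##/#./##*
ply 3: ##/.#/##/#./## is terminal -1 (V); from ##/../#./#./.. depth 8
suppose V passes — search the same position with H to move:
pass> ply 1, H at ##/../#./#./.. | H10=-1→##/##/#./#./..*; H40=-1→##/../#./#./##
pass> ply 2, V at ##/##/#./#./.. | V21=-1→##/##/##/##/..; V31=+1→##/##/#./##/.#*
pass> ply 3: ##/##/#./##/.# is terminal -1 (H); from ##/../#./#./.. depth 8
for V: play -1, pass +1

zugzwang(##/../#./#./.., V) = True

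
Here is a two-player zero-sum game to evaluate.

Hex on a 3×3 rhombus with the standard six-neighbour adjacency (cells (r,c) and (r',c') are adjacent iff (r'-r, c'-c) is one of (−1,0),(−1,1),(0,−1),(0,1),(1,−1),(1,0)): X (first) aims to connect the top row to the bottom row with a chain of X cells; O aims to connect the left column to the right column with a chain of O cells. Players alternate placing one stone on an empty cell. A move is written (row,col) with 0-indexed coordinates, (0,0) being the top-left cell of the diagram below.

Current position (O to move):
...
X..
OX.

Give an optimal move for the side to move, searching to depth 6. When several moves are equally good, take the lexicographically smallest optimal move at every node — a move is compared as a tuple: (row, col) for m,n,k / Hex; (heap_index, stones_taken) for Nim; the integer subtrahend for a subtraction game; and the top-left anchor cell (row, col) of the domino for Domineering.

O's best at [.../X../OX.]: (1,1)

[.../X../OX.] O move#1: (0,0):-1/O../X../OX., (0,1):-1/.O./X../OX., (0,2):-1/..O/X../OX., (1,1):+1/.../XO./OX.*, (1,2):-1/.../X.O/OX., (2,2):-1/.../X../OXO
[.../XO./OX.] X move#2: (0,0):-1/X../XO./OX.*, (0,1):-1/.X./XO./OX., (0,2):-1/..X/XO./OX., (1,2):-1/.../XOX/OX., (2,2):-1/.../XO./OXX
[X../XO./OX.] O move#3: (0,1):+1/XO./XO./OX.*, (0,2):+1/X.O/XO./OX., (1,2):+1/X../XOO/OX., (2,2):+1/X../XO./OXO
[XO./XO./OX.] X move#4: (0,2):-1/XOX/XO./OX.*, (1,2):-1/XO./XOX/OX., (2,2):-1/XO./XO./OXX
[XOX/XO./OX.] O move#5: (1,2):+1/XOX/XOO/OX.*, (2,2):-1/XOX/XO./OXO
[XOX/XOO/OX.] end (terminal -1, X#6); searched .../X../OX. to 6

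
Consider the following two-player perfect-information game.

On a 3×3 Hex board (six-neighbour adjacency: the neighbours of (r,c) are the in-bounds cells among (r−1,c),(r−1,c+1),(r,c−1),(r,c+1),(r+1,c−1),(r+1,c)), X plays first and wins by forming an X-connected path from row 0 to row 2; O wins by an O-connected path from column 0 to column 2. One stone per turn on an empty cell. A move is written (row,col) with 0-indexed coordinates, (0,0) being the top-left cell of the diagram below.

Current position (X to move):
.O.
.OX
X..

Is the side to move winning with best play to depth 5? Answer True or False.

X winning at [.O./.OX/X..]: True

ply 1, X at .O./.OX/X.. | (0,0)=+1→XO./.OX/X..*; (0,2)=+1→.OX/.OX/X..; (1,0)=+1→.O./XOX/X..; (2,1)=-1→.O./.OX/XX.; (2,2)=-1→.O./.OX/X.X
ply 2, O at XO./.OX/X.. | (0,2)=-1→XOO/.OX/X..*; (1,0)=-1→XO./OOX/X..; (2,1)=-1→XO./.OX/XO.; (2,2)=-1→XO./.OX/X.O
ply 3, X at XOO/.OX/X.. | (1,0)=+1→XOO/XOX/X..*; (2,1)=-1→XOO/.OX/XX.; (2,2)=-1→XOO/.OX/X.X
ply 4: XOO/XOX/X.. is terminal -1 (O); from .O./.OX/X.. depth 5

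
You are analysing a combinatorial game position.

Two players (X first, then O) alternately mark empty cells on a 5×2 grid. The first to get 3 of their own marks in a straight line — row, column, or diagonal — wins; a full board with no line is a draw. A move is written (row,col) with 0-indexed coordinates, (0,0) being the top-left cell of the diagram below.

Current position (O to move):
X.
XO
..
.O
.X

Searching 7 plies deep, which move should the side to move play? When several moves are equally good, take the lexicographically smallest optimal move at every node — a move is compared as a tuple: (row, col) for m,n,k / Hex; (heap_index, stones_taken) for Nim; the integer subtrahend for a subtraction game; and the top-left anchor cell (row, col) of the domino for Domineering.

O's best at [X./XO/../.O/.X]: (2,1)

ply 1, O at X./XO/../.O/.X | (0,1)=-1→XO/XO/../.O/.X; (2,0)=+0→X./XO/O./.O/.X; (2,1)=+1→X./XO/.O/.O/.X*; (3,0)=-1→X./XO/../OO/.X; (4,0)=-1→X./XO/../.O/OX
ply 2: X./XO/.O/.O/.X is terminal -1 (X); from X./XO/../.O/.X depth 7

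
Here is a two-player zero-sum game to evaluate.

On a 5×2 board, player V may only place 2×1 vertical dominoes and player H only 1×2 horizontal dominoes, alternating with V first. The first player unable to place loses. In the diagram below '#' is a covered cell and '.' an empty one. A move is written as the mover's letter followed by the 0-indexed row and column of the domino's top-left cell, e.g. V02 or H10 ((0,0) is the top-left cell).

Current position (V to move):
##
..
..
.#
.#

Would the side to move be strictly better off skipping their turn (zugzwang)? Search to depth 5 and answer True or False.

[##/../../.#/.#] V move#1: V10:+1/##/#./#./.#/.#*, V11:+1/##/.#/.#/.#/.#, V20:-1/##/../#./##/.#, V30:-1/##/../../##/##
[##/#./#./.#/.#] end (terminal -1, H#2); searched ##/../../.#/.# to 5
pass branch (H moves first from the same position):
  | [##/../../.#/.#] H move#1: H10:-1/##/##/../.#/.#, H20:+1/##/../##/.#/.#*
  | [##/../##/.#/.#] V move#2: V30:-1/##/../##/##/##*
  | [##/../##/##/##] H move#3: H10:+1/##/##/##/##/##*
  | [##/##/##/##/##] end (terminal -1, V#4); searched ##/../../.#/.# to 5
V moving scores +1; V passing scores -1

zugzwang(##/../../.#/.#, V) = False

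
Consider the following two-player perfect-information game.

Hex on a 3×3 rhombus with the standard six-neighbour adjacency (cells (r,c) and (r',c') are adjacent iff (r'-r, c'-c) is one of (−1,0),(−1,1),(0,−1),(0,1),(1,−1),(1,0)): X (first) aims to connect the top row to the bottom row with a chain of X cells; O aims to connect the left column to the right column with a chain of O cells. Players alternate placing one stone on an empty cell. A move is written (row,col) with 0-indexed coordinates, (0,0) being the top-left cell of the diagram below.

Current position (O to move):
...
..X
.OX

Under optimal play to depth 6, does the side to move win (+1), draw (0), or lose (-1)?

ply 1, O at .../..X/.OX | (0,0)=-1→O../..X/.OX*; (0,1)=-1→.O./..X/.OX; (0,2)=-1→..O/..X/.OX; (1,0)=-1→.../O.X/.OX; (1,1)=-1→.../.OX/.OX; (2,0)=-1→.../..X/OOX
ply 2, X at O../..X/.OX | (0,1)=+1→OX./..X/.OX*; (0,2)=+1→O.X/..X/.OX; (1,0)=+1→O../X.X/.OX; (1,1)=+1→O../.XX/.OX; (2,0)=+1→O../..X/XOX
ply 3, O at OX./..X/.OX | (0,2)=-1→OXO/..X/.OX*; (1,0)=-1→OX./O.X/.OX; (1,1)=-1→OX./.OX/.OX; (2,0)=-1→OX./..X/OOX
ply 4, X at OXO/..X/.OX | (1,0)=+1→OXO/X.X/.OX*; (1,1)=+1→OXO/.XX/.OX; (2,0)=+1→OXO/..X/XOX
ply 5, O at OXO/X.X/.OX | (1,1)=-1→OXO/XOX/.OX*; (2,0)=-1→OXO/X.X/OOX
ply 6, X at OXO/XOX/.OX | (2,0)=+1→OXO/XOX/XOX*
ply 7: OXO/XOX/XOX is terminal -1 (O); from .../..X/.OX depth 6

value(.../..X/.OX, O) = -1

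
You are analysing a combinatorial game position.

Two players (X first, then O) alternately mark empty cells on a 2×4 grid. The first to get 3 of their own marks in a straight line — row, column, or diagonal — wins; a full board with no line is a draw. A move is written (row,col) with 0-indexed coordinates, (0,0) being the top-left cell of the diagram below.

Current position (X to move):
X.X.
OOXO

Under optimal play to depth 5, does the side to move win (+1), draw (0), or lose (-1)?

ply 1, X at X.X./OOXO | (0,1)=+1→XXX./OOXO*; (0,3)=+0→X.XX/OOXO
ply 2: XXX./OOXO is terminal -1 (O); from X.X./OOXO depth 5

value(X.X./OOXO, X) = +1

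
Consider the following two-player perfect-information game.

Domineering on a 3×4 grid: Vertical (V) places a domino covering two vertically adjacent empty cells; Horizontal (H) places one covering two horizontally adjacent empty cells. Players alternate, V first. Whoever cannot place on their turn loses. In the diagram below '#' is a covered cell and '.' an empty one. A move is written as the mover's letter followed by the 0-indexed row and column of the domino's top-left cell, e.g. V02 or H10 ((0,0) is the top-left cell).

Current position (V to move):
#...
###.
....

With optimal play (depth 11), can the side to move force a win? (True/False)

ply 1, V at #.../###./.... | V03=-1→#..#/####/....*; V13=-1→#.../####/...#
ply 2, H at #..#/####/.... | H01=+1→####/####/....*; H20=+1→#..#/####/##..; H21=+1→#..#/####/.##.; H22=+1→#..#/####/..##
ply 3: ####/####/.... is terminal -1 (V); from #.../###./.... depth 11

V winning at [#.../###./....]: False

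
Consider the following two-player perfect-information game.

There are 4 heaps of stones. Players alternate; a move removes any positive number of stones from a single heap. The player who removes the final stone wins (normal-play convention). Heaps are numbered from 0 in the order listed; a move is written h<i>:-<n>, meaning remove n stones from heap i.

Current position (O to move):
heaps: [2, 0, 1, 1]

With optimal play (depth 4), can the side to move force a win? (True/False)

O winning at [(2,0,1,1)]: True

[(2,0,1,1)] O move#1: h0:-1:-1/(1,0,1,1), h0:-2:+1/(0,0,1,1)*, h2:-1:-1/(2,0,0,1), h3:-1:-1/(2,0,1,0)
[(0,0,1,1)] X move#2: h2:-1:-1/(0,0,0,1)*, h3:-1:-1/(0,0,1,0)
[(0,0,0,1)] O move#3: h3:-1:+1/(0,0,0,0)*
[(0,0,0,0)] end (terminal -1, X#4); searched (2,0,1,1) to 4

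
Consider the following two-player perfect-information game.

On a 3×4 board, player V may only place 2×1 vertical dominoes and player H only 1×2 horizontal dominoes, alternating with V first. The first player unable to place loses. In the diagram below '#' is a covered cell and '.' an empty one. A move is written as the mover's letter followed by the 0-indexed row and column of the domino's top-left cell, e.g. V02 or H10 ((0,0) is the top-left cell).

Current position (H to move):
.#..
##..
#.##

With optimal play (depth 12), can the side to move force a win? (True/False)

ply 1, H at .#../##../#.## | H02=+1→.###/##../#.##*; H12=+1→.#../####/#.##
ply 2: .###/##../#.## is terminal -1 (V); from .#../##../#.## depth 12

H winning at [.#../##../#.##]: True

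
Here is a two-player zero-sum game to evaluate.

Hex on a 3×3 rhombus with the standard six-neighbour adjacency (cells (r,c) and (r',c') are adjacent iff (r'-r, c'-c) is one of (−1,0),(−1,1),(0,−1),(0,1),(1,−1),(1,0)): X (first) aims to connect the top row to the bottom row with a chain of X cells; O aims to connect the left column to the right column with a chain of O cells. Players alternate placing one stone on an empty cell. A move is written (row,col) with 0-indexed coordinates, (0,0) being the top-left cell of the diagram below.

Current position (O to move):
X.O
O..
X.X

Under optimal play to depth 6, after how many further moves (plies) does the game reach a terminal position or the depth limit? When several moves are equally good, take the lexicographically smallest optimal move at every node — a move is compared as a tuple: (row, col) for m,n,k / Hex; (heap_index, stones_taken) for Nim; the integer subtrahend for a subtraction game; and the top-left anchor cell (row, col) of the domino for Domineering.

PV length from [X.O/O../X.X]: 1 ply

[X.O/O../X.X] O move#1: (0,1):+1/XOO/O../X.X*, (1,1):+1/X.O/OO./X.X, (1,2):+1/X.O/O.O/X.X, (2,1):+1/X.O/O../XOX
[XOO/O../X.X] end (terminal -1, X#2); searched X.O/O../X.X to 6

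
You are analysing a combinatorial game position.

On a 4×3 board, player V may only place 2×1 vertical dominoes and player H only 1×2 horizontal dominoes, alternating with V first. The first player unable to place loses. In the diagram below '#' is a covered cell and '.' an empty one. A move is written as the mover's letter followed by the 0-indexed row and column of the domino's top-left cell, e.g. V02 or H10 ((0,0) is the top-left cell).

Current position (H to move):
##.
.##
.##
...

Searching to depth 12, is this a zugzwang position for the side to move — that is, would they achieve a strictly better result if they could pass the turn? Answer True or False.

zugzwang(##./.##/.##/..., H) = True

ply 1, H at ##./.##/.##/... | H30=-1→##./.##/.##/##.*; H31=-1→##./.##/.##/.##
ply 2, V at ##./.##/.##/##. | V10=+1→##./###/###/##.*
ply 3: ##./###/###/##. is terminal -1 (H); from ##./.##/.##/... depth 12
pass branch (V moves first from the same position):
  | ply 1, V at ##./.##/.##/... | V10=-1→##./###/###/...*; V20=-1→##./.##/###/#..
  | ply 2, H at ##./###/###/... | H30=+1→##./###/###/##.*; H31=+1→##./###/###/.##
  | ply 3: ##./###/###/##. is terminal -1 (V); from ##./.##/.##/... depth 12
H moving scores -1; H passing scores +1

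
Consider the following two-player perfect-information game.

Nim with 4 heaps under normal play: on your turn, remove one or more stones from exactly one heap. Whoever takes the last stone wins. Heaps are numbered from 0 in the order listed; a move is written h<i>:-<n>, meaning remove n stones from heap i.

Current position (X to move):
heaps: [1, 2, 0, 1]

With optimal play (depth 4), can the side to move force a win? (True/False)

X winning at [(1,2,0,1)]: True

p1 X@[(1,2,0,1)]: h0:-1[(0,2,0,1)]-1 h1:-1[(1,1,0,1)]-1 h1:-2[(1,0,0,1)]+1* h3:-1[(1,2,0,0)]-1
p2 O@[(1,0,0,1)]: h0:-1[(0,0,0,1)]-1* h3:-1[(1,0,0,0)]-1
p3 X@[(0,0,0,1)]: h3:-1[(0,0,0,0)]+1*
p4 O@[(0,0,0,0)] terminal -1; root [(1,2,0,1)] d4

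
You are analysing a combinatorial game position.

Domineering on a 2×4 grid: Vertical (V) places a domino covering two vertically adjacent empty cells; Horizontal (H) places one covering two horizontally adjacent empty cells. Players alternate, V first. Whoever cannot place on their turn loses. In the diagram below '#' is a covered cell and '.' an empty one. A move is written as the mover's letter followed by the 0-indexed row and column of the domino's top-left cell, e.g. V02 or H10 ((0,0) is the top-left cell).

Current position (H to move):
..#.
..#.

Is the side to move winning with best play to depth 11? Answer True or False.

H winning at [..#./..#.]: True

[..#./..#.] H move#1: H00:+1/###./..#.*, H10:+1/..#./###.
[###./..#.] V move#2: V03:-1/####/..##*
[####/..##] H move#3: H10:+1/####/####*
[####/####] end (terminal -1, V#4); searched ..#./..#. to 11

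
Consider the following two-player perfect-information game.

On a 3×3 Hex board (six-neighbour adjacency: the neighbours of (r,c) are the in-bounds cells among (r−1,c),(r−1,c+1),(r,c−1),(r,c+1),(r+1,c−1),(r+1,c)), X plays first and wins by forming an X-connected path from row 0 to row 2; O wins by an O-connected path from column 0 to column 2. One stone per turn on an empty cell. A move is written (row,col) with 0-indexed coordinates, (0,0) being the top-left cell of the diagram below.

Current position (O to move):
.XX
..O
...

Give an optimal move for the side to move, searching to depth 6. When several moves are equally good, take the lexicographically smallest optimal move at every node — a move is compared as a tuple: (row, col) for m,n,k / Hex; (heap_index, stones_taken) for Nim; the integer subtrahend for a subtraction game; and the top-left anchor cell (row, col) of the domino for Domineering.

O's best at [.XX/..O/...]: (1,1)

p1 O@[.XX/..O/...]: (0,0)[OXX/..O/...]-1 (1,0)[.XX/O.O/...]-1 (1,1)[.XX/.OO/...]+1* (2,0)[.XX/..O/O..]+1 (2,1)[.XX/..O/.O.]-1 (2,2)[.XX/..O/..O]-1
p2 X@[.XX/.OO/...]: (0,0)[XXX/.OO/...]-1* (1,0)[.XX/XOO/...]-1 (2,0)[.XX/.OO/X..]-1 (2,1)[.XX/.OO/.X.]-1 (2,2)[.XX/.OO/..X]-1
p3 O@[XXX/.OO/...]: (1,0)[XXX/OOO/...]+1* (2,0)[XXX/.OO/O..]+1 (2,1)[XXX/.OO/.O.]+1 (2,2)[XXX/.OO/..O]+1
p4 X@[XXX/OOO/...] terminal -1; root [.XX/..O/...] d6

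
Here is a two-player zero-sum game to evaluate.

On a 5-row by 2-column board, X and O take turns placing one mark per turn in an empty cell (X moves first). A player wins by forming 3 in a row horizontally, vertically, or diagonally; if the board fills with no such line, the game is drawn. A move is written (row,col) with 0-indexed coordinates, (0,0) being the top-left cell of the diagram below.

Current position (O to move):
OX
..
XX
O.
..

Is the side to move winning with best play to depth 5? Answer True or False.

ply 1, O at OX/../XX/O./.. | (1,0)=-1→OX/O./XX/O./..; (1,1)=+0→OX/.O/XX/O./..*; (3,1)=-1→OX/../XX/OO/..; (4,0)=-1→OX/../XX/O./O.; (4,1)=-1→OX/../XX/O./.O
ply 2, X at OX/.O/XX/O./.. | (1,0)=+0→OX/XO/XX/O./..*; (3,1)=+0→OX/.O/XX/OX/..; (4,0)=+0→OX/.O/XX/O./X.; (4,1)=+0→OX/.O/XX/O./.X
ply 3, O at OX/XO/XX/O./.. | (3,1)=+0→OX/XO/XX/OO/..*; (4,0)=+0→OX/XO/XX/O./O.; (4,1)=+0→OX/XO/XX/O./.O
ply 4, X at OX/XO/XX/OO/.. | (4,0)=+0→OX/XO/XX/OO/X.*; (4,1)=+0→OX/XO/XX/OO/.X
ply 5, O at OX/XO/XX/OO/X. | (4,1)=+0→OX/XO/XX/OO/XO*
ply 6: OX/XO/XX/OO/XO is terminal +0 (X); from OX/../XX/O./.. depth 5

O winning at [OX/../XX/O./..]: False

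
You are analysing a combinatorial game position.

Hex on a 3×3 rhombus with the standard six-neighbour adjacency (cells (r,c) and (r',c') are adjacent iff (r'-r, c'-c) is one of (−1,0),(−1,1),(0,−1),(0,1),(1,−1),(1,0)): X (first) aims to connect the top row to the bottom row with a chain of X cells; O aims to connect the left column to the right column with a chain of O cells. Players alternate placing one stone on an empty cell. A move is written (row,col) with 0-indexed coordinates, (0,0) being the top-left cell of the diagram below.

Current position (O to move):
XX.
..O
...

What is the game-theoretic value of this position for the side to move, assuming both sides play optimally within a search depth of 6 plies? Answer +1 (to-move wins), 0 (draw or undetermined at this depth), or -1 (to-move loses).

value(XX./..O/..., O) = +1

ply 1, O at XX./..O/... | (0,2)=-1→XXO/..O/...; (1,0)=-1→XX./O.O/...; (1,1)=+1→XX./.OO/...*; (2,0)=+1→XX./..O/O..; (2,1)=-1→XX./..O/.O.; (2,2)=-1→XX./..O/..O
ply 2, X at XX./.OO/... | (0,2)=-1→XXX/.OO/...*; (1,0)=-1→XX./XOO/...; (2,0)=-1→XX./.OO/X..; (2,1)=-1→XX./.OO/.X.; (2,2)=-1→XX./.OO/..X
ply 3, O at XXX/.OO/... | (1,0)=+1→XXX/OOO/...*; (2,0)=+1→XXX/.OO/O..; (2,1)=+1→XXX/.OO/.O.; (2,2)=+1→XXX/.OO/..O
ply 4: XXX/OOO/... is terminal -1 (X); from XX./..O/... depth 6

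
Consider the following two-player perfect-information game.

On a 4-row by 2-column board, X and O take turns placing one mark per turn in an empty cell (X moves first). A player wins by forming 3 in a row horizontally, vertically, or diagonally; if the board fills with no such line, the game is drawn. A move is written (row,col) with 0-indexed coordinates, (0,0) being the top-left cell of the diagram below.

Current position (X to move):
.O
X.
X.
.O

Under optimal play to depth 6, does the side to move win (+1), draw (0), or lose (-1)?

p1 X@[.O/X./X./.O]: (0,0)[XO/X./X./.O]+1* (1,1)[.O/XX/X./.O]+1 (2,1)[.O/X./XX/.O]+1 (3,0)[.O/X./X./XO]+1
p2 O@[XO/X./X./.O] terminal -1; root [.O/X./X./.O] d6

value(.O/X./X./.O, X) = +1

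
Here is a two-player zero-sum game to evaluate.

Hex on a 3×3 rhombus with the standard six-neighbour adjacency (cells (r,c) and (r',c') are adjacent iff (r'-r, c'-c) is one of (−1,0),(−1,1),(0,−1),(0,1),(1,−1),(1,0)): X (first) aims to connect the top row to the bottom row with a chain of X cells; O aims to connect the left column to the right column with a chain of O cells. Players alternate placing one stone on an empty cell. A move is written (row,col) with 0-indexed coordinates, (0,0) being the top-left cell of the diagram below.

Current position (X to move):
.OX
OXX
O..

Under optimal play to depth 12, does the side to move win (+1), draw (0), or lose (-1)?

[.OX/OXX/O..] X move#1: (0,0):+1/XOX/OXX/O..*, (2,1):+1/.OX/OXX/OX., (2,2):+1/.OX/OXX/O.X
[XOX/OXX/O..] O move#2: (2,1):-1/XOX/OXX/OO.*, (2,2):-1/XOX/OXX/O.O
[XOX/OXX/OO.] X move#3: (2,2):+1/XOX/OXX/OOX*
[XOX/OXX/OOX] end (terminal -1, O#4); searched .OX/OXX/O.. to 12

value(.OX/OXX/O.., X) = +1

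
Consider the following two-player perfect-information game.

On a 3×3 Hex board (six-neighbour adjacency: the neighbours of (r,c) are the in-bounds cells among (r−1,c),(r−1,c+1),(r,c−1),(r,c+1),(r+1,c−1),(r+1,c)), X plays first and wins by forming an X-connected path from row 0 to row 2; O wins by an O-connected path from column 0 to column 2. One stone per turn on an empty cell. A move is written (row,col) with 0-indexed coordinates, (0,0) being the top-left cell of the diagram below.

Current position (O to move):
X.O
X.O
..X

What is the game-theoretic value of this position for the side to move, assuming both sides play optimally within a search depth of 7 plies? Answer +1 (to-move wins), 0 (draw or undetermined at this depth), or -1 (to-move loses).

ply 1, O at X.O/X.O/..X | (0,1)=-1→XOO/X.O/..X; (1,1)=-1→X.O/XOO/..X; (2,0)=+1→X.O/X.O/O.X*; (2,1)=-1→X.O/X.O/.OX
ply 2, X at X.O/X.O/O.X | (0,1)=-1→XXO/X.O/O.X*; (1,1)=-1→X.O/XXO/O.X; (2,1)=-1→X.O/X.O/OXX
ply 3, O at XXO/X.O/O.X | (1,1)=+1→XXO/XOO/O.X*; (2,1)=+1→XXO/X.O/OOX
ply 4: XXO/XOO/O.X is terminal -1 (X); from X.O/X.O/..X depth 7

value(X.O/X.O/..X, O) = +1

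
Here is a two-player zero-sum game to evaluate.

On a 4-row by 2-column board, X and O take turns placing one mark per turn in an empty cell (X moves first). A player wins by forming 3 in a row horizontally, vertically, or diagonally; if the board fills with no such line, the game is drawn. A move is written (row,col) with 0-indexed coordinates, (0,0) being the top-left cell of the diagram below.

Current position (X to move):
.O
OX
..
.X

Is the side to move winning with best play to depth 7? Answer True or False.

p1 X@[.O/OX/../.X]: (0,0)[XO/OX/../.X]+0 (2,0)[.O/OX/X./.X]+0 (2,1)[.O/OX/.X/.X]+1* (3,0)[.O/OX/../XX]+0
p2 O@[.O/OX/.X/.X] terminal -1; root [.O/OX/../.X] d7

X winning at [.O/OX/../.X]: True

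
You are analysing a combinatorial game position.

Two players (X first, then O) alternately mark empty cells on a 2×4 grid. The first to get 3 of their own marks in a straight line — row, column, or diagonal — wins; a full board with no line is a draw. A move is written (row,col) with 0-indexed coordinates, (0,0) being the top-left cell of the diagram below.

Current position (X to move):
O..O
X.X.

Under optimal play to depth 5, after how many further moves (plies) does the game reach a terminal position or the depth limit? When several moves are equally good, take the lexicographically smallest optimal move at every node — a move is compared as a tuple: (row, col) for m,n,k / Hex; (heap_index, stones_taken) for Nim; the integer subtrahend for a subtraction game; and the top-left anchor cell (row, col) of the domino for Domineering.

PV length from [O..O/X.X.]: 1 ply

ply 1, X at O..O/X.X. | (0,1)=+0→OX.O/X.X.; (0,2)=+0→O.XO/X.X.; (1,1)=+1→O..O/XXX.*; (1,3)=+0→O..O/X.XX
ply 2: O..O/XXX. is terminal -1 (O); from O..O/X.X. depth 5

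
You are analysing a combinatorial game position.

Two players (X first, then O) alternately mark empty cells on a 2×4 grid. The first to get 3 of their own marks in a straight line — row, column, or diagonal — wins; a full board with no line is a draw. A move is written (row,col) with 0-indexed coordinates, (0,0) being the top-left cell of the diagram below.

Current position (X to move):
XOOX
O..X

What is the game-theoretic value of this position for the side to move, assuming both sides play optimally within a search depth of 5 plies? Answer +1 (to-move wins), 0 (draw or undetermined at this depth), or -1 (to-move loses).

value(XOOX/O..X, X) = 0

ply 1, X at XOOX/O..X | (1,1)=+0→XOOX/OX.X*; (1,2)=+0→XOOX/O.XX
ply 2, O at XOOX/OX.X | (1,2)=+0→XOOX/OXOX*
ply 3: XOOX/OXOX is terminal +0 (X); from XOOX/O..X depth 5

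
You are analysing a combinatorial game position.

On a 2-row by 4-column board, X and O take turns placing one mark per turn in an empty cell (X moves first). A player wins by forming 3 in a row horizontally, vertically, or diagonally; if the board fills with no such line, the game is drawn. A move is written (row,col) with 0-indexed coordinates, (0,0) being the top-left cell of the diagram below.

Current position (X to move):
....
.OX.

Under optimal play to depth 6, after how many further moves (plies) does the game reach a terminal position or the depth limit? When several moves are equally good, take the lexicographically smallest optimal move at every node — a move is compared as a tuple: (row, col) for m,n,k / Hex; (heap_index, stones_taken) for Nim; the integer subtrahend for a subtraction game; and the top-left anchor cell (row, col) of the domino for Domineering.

PV length from [..../.OX.]: 6 plies

ply 1, X at ..../.OX. | (0,0)=+0→X.../.OX.*; (0,1)=+0→.X../.OX.; (0,2)=+0→..X./.OX.; (0,3)=+0→...X/.OX.; (1,0)=+0→..../XOX.; (1,3)=+0→..../.OXX
ply 2, O at X.../.OX. | (0,1)=+0→XO../.OX.*; (0,2)=+0→X.O./.OX.; (0,3)=+0→X..O/.OX.; (1,0)=+0→X.../OOX.; (1,3)=+0→X.../.OXO
ply 3, X at XO../.OX. | (0,2)=+0→XOX./.OX.*; (0,3)=+0→XO.X/.OX.; (1,0)=+0→XO../XOX.; (1,3)=+0→XO../.OXX
ply 4, O at XOX./.OX. | (0,3)=+0→XOXO/.OX.*; (1,0)=+0→XOX./OOX.; (1,3)=+0→XOX./.OXO
ply 5, X at XOXO/.OX. | (1,0)=+0→XOXO/XOX.*; (1,3)=+0→XOXO/.OXX
ply 6, O at XOXO/XOX. | (1,3)=+0→XOXO/XOXO*
ply 7: XOXO/XOXO is terminal +0 (X); from ..../.OX. depth 6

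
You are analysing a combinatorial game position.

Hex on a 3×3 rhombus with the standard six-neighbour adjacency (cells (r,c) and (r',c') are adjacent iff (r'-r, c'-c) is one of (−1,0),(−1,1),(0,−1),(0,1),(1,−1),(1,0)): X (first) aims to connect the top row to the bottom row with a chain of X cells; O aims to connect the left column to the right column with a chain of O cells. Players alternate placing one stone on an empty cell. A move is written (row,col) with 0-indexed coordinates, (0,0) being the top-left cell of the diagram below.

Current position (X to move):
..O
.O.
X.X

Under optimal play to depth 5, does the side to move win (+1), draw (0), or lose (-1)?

[..O/.O./X.X] X move#1: (0,0):-1/X.O/.O./X.X, (0,1):-1/.XO/.O./X.X, (1,0):+1/..O/XO./X.X*, (1,2):-1/..O/.OX/X.X, (2,1):-1/..O/.O./XXX
[..O/XO./X.X] O move#2: (0,0):-1/O.O/XO./X.X*, (0,1):-1/.OO/XO./X.X, (1,2):-1/..O/XOO/X.X, (2,1):-1/..O/XO./XOX
[O.O/XO./X.X] X move#3: (0,1):+1/OXO/XO./X.X*, (1,2):-1/O.O/XOX/X.X, (2,1):-1/O.O/XO./XXX
[OXO/XO./X.X] end (terminal -1, O#4); searched ..O/.O./X.X to 5

value(..O/.O./X.X, X) = +1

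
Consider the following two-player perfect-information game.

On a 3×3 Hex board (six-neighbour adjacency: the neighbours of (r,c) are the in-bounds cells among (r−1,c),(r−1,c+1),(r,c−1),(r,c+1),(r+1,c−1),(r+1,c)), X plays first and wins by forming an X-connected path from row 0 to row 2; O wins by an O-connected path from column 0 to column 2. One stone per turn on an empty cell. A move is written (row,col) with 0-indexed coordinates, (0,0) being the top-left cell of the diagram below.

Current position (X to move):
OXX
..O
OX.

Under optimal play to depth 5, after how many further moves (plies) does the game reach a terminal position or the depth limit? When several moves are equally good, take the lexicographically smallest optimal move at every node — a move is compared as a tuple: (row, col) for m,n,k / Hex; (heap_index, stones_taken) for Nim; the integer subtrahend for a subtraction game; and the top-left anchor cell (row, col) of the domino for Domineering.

p1 X@[OXX/..O/OX.]: (1,0)[OXX/X.O/OX.]-1 (1,1)[OXX/.XO/OX.]+1* (2,2)[OXX/..O/OXX]-1
p2 O@[OXX/.XO/OX.] terminal -1; root [OXX/..O/OX.] d5

PV length from [OXX/..O/OX.]: 1 ply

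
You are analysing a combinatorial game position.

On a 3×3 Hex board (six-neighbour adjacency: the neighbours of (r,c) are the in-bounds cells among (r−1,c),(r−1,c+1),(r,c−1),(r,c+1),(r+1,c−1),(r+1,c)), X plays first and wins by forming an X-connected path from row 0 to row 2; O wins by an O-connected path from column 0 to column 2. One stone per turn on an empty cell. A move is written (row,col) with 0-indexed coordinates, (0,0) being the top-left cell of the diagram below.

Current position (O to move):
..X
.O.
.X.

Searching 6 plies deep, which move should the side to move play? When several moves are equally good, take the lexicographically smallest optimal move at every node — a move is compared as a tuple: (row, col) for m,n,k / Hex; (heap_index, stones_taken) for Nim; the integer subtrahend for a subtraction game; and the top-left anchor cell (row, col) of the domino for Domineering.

[..X/.O./.X.] O move#1: (0,0):-1/O.X/.O./.X., (0,1):-1/.OX/.O./.X., (1,0):-1/..X/OO./.X., (1,2):+1/..X/.OO/.X.*, (2,0):-1/..X/.O./OX., (2,2):-1/..X/.O./.XO
[..X/.OO/.X.] X move#2: (0,0):-1/X.X/.OO/.X.*, (0,1):-1/.XX/.OO/.X., (1,0):-1/..X/XOO/.X., (2,0):-1/..X/.OO/XX., (2,2):-1/..X/.OO/.XX
[X.X/.OO/.X.] O move#3: (0,1):+1/XOX/.OO/.X.*, (1,0):+1/X.X/OOO/.X., (2,0):+1/X.X/.OO/OX., (2,2):+1/X.X/.OO/.XO
[XOX/.OO/.X.] X move#4: (1,0):-1/XOX/XOO/.X.*, (2,0):-1/XOX/.OO/XX., (2,2):-1/XOX/.OO/.XX
[XOX/XOO/.X.] O move#5: (2,0):+1/XOX/XOO/OX.*, (2,2):-1/XOX/XOO/.XO
[XOX/XOO/OX.] end (terminal -1, X#6); searched ..X/.O./.X. to 6

O's best at [..X/.O./.X.]: (1,2)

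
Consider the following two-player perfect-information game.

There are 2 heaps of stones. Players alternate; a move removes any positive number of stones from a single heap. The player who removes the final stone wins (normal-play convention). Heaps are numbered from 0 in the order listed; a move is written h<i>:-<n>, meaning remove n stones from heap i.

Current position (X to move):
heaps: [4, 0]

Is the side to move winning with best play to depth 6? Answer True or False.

ply 1, X at (4,0) | h0:-1=-1→(3,0); h0:-2=-1→(2,0); h0:-3=-1→(1,0); h0:-4=+1→(0,0)*
ply 2: (0,0) is terminal -1 (O); from (4,0) depth 6

X winning at [(4,0)]: True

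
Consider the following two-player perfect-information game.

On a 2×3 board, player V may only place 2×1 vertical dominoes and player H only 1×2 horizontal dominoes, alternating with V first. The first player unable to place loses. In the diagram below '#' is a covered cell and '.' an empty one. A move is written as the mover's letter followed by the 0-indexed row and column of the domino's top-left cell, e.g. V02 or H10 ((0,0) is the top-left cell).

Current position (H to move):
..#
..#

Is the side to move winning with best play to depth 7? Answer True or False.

p1 H@[..#/..#]: H00[###/..#]+1* H10[..#/###]+1
p2 V@[###/..#] terminal -1; root [..#/..#] d7

H winning at [..#/..#]: True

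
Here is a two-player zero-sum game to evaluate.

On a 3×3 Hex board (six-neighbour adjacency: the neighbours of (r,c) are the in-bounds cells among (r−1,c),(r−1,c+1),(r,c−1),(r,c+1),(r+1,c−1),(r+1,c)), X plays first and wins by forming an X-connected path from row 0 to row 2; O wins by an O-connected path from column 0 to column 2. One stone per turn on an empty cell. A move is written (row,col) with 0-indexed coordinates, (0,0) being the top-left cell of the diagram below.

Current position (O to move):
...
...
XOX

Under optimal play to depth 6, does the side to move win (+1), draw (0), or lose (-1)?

value(.../.../XOX, O) = -1

p1 O@[.../.../XOX]: (0,0)[O../.../XOX]-1* (0,1)[.O./.../XOX]-1 (0,2)[..O/.../XOX]-1 (1,0)[.../O../XOX]-1 (1,1)[.../.O./XOX]-1 (1,2)[.../..O/XOX]-1
p2 X@[O../.../XOX]: (0,1)[OX./.../XOX]+1* (0,2)[O.X/.../XOX]+1 (1,0)[O../X../XOX]+1 (1,1)[O../.X./XOX]+1 (1,2)[O../..X/XOX]+1
p3 O@[OX./.../XOX]: (0,2)[OXO/.../XOX]-1* (1,0)[OX./O../XOX]-1 (1,1)[OX./.O./XOX]-1 (1,2)[OX./..O/XOX]-1
p4 X@[OXO/.../XOX]: (1,0)[OXO/X../XOX]+1* (1,1)[OXO/.X./XOX]+1 (1,2)[OXO/..X/XOX]+1
p5 O@[OXO/X../XOX] terminal -1; root [.../.../XOX] d6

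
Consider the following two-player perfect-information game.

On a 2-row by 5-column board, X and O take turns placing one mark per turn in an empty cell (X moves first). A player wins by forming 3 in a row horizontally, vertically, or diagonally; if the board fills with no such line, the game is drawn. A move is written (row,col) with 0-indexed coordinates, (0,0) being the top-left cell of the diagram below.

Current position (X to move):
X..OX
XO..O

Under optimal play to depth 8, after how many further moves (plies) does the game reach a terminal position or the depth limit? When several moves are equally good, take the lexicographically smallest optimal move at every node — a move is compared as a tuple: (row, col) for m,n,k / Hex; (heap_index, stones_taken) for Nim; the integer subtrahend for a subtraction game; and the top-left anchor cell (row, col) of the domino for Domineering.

PV length from [X..OX/XO..O]: 4 plies

ply 1, X at X..OX/XO..O | (0,1)=+0→XX.OX/XO..O*; (0,2)=+0→X.XOX/XO..O; (1,2)=+0→X..OX/XOX.O; (1,3)=+0→X..OX/XO.XO
ply 2, O at XX.OX/XO..O | (0,2)=+0→XXOOX/XO..O*; (1,2)=-1→XX.OX/XOO.O; (1,3)=-1→XX.OX/XO.OO
ply 3, X at XXOOX/XO..O | (1,2)=+0→XXOOX/XOX.O*; (1,3)=+0→XXOOX/XO.XO
ply 4, O at XXOOX/XOX.O | (1,3)=+0→XXOOX/XOXOO*
ply 5: XXOOX/XOXOO is terminal +0 (X); from X..OX/XO..O depth 8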